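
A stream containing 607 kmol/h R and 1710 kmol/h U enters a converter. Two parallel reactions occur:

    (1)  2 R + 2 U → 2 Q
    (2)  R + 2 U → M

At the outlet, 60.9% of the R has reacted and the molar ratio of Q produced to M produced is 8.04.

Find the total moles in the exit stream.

1910 kmol/h

Conversion of R: R consumed = 0.609 × 607 = 369.7 kmol/h = 2ξ₁ + 1ξ₂.
Selectivity: 2ξ₁ / (1ξ₂) = 8.04 → ξ₁ = 4.02 ξ₂.
Substitute: (2·4.02 + 1) ξ₂ = 369.7 → ξ₂ = 40.89 kmol/h, ξ₁ = 164.4 kmol/h.
Outlet amounts (n = n₀ + Σ ν·ξ):
  R: 607 − 2(164.4) − 1(40.89) = 237.3
  U: 1710 − 2(164.4) − 2(40.89) = 1299
  Q: 0 + 2(164.4) = 328.8
  M: 0 + 1(40.89) = 40.89
Total out = 237.3 + 1299 + 328.8 + 40.89 = 1906 kmol/h.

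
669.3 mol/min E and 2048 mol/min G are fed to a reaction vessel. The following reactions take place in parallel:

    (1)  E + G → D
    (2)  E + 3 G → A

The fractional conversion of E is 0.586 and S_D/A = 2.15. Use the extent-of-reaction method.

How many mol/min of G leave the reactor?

Conversion of E: E consumed = 0.586 × 669.3 = 392.2 mol/min = 1ξ₁ + 1ξ₂.
Selectivity: 1ξ₁ / (1ξ₂) = 2.15 → ξ₁ = 2.15 ξ₂.
Substitute: (1·2.15 + 1) ξ₂ = 392.2 → ξ₂ = 124.5 mol/min, ξ₁ = 267.7 mol/min.
Outlet amounts (n = n₀ + Σ ν·ξ):
  E: 669.3 − 1(267.7) − 1(124.5) = 277.1
  G: 2048 − 1(267.7) − 3(124.5) = 1407
  D: 0 + 1(267.7) = 267.7
  A: 0 + 1(124.5) = 124.5

1410 mol/min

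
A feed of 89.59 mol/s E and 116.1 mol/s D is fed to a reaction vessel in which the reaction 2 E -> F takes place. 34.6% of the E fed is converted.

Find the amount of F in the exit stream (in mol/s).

15.5 mol/s

E reacted = 0.346 × 89.59 = 31 mol/s; ν_E = −2, so ξ = 31/2 = 15.5 mol/s.
Outlet amounts (n = n₀ + ν ξ):
  E: 89.59 − 2(15.5) = 58.59
  F: 0 + 1(15.5) = 15.5
  D: 116.1 (inert)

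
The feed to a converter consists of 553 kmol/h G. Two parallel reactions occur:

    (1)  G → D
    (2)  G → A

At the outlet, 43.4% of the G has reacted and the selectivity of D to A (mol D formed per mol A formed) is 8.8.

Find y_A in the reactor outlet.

Conversion of G: G consumed = 0.434 × 553 = 240 kmol/h = 1ξ₁ + 1ξ₂.
Selectivity: 1ξ₁ / (1ξ₂) = 8.8 → ξ₁ = 8.8 ξ₂.
Substitute: (1·8.8 + 1) ξ₂ = 240 → ξ₂ = 24.49 kmol/h, ξ₁ = 215.5 kmol/h.
Outlet amounts (n = n₀ + Σ ν·ξ):
  G: 553 − 1(215.5) − 1(24.49) = 313
  D: 0 + 1(215.5) = 215.5
  A: 0 + 1(24.49) = 24.49
Total out = 553 kmol/h; y_A = 24.49 / 553 = 0.04429.

0.0443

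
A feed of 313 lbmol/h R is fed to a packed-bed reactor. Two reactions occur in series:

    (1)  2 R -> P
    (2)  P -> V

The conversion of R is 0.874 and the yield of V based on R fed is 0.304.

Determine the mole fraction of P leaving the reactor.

0.236

Conversion of R: R consumed = 2ξ₁ = 0.874 × 313 → ξ₁ = 136.8 lbmol/h.
Yield of V: 1ξ₂ / 313 = 0.304 → ξ₂ = 95.15 lbmol/h.
Outlet amounts (n = n₀ + Σ ν·ξ):
  R: 313 − 2(136.8) = 39.44
  P: 0 + 1(136.8) − 1(95.15) = 41.63
  V: 0 + 1(95.15) = 95.15
Total out = 176.2 lbmol/h; y_P = 41.63 / 176.2 = 0.2362.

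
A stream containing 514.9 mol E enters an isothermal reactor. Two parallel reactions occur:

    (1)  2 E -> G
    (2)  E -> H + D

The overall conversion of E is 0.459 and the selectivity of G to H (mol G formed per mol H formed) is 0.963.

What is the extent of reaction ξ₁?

Conversion of E: E consumed = 0.459 × 514.9 = 236.3 mol = 2ξ₁ + 1ξ₂.
Selectivity: 1ξ₁ / (1ξ₂) = 0.963 → ξ₁ = 0.963 ξ₂.
Substitute: (2·0.963 + 1) ξ₂ = 236.3 → ξ₂ = 80.77 mol, ξ₁ = 77.78 mol.
Outlet amounts (n = n₀ + Σ ν·ξ):
  E: 514.9 − 2(77.78) − 1(80.77) = 278.6
  G: 0 + 1(77.78) = 77.78
  H: 0 + 1(80.77) = 80.77
  D: 0 + 1(80.77) = 80.77

ξ₁ = 77.8 mol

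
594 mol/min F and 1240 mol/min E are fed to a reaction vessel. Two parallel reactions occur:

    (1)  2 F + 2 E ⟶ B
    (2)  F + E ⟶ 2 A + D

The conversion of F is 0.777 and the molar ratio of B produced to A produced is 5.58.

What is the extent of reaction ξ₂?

ξ₂ = 19.8 mol/min

Conversion of F: F consumed = 0.777 × 594 = 461.5 mol/min = 2ξ₁ + 1ξ₂.
Selectivity: 1ξ₁ / (2ξ₂) = 5.58 → ξ₁ = 11.16 ξ₂.
Substitute: (2·11.16 + 1) ξ₂ = 461.5 → ξ₂ = 19.79 mol/min, ξ₁ = 220.9 mol/min.
Outlet amounts (n = n₀ + Σ ν·ξ):
  F: 594 − 2(220.9) − 1(19.79) = 132.5
  E: 1240 − 2(220.9) − 1(19.79) = 778.5
  B: 0 + 1(220.9) = 220.9
  A: 0 + 2(19.79) = 39.58
  D: 0 + 1(19.79) = 19.79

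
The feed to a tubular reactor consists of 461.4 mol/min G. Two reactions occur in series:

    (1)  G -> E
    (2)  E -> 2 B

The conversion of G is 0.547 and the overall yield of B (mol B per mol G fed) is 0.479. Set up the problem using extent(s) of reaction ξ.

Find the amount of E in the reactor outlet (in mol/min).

Conversion of G: G consumed = 1ξ₁ = 0.547 × 461.4 → ξ₁ = 252.4 mol/min.
Yield of B: 2ξ₂ / 461.4 = 0.479 → ξ₂ = 110.5 mol/min.
Outlet amounts (n = n₀ + Σ ν·ξ):
  G: 461.4 − 1(252.4) = 209
  E: 0 + 1(252.4) − 1(110.5) = 141.9
  B: 0 + 2(110.5) = 221

142 mol/min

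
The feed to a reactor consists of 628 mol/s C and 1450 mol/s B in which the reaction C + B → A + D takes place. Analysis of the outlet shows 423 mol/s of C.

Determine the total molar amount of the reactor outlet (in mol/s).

2080 mol/s

For C: n = n₀ − 1ξ → 423 = 628 − 1ξ, giving ξ = 205 mol/s.
Outlet amounts (n = n₀ + ν ξ):
  C: 628 − 1(205) = 423
  B: 1450 − 1(205) = 1245
  A: 0 + 1(205) = 205
  D: 0 + 1(205) = 205
Total out = 423 + 1245 + 205 + 205 = 2078 mol/s.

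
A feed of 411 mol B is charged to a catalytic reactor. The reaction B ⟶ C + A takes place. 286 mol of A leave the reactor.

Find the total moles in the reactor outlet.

For A: n = n₀ + 1ξ → 286 = 0 + 1ξ, giving ξ = 286 mol.
Outlet amounts (n = n₀ + ν ξ):
  B: 411 − 1(286) = 125
  C: 0 + 1(286) = 286
  A: 0 + 1(286) = 286
Total out = 125 + 286 + 286 = 697 mol.

697 mol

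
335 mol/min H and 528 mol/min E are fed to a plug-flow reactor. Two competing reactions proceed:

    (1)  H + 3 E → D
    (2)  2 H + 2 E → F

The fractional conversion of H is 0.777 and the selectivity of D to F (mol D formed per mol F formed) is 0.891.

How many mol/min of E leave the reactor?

107 mol/min

Conversion of H: H consumed = 0.777 × 335 = 260.3 mol/min = 1ξ₁ + 2ξ₂.
Selectivity: 1ξ₁ / (1ξ₂) = 0.891 → ξ₁ = 0.891 ξ₂.
Substitute: (1·0.891 + 2) ξ₂ = 260.3 → ξ₂ = 90.04 mol/min, ξ₁ = 80.22 mol/min.
Outlet amounts (n = n₀ + Σ ν·ξ):
  H: 335 − 1(80.22) − 2(90.04) = 74.7
  E: 528 − 3(80.22) − 2(90.04) = 107.3
  D: 0 + 1(80.22) = 80.22
  F: 0 + 1(90.04) = 90.04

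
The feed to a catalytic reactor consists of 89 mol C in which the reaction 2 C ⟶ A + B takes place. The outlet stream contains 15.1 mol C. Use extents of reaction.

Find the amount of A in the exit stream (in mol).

37 mol

For C: n = n₀ − 2ξ → 15.1 = 89 − 2ξ, giving ξ = 36.95 mol.
Outlet amounts (n = n₀ + ν ξ):
  C: 89 − 2(36.95) = 15.1
  A: 0 + 1(36.95) = 36.95
  B: 0 + 1(36.95) = 36.95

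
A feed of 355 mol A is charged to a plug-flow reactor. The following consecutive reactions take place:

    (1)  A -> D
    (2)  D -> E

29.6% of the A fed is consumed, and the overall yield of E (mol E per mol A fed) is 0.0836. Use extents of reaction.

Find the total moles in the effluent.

355 mol

Conversion of A: A consumed = 1ξ₁ = 0.296 × 355 → ξ₁ = 105.1 mol.
Yield of E: 1ξ₂ / 355 = 0.0836 → ξ₂ = 29.68 mol.
Outlet amounts (n = n₀ + Σ ν·ξ):
  A: 355 − 1(105.1) = 249.9
  D: 0 + 1(105.1) − 1(29.68) = 75.4
  E: 0 + 1(29.68) = 29.68
Total out = 249.9 + 75.4 + 29.68 = 355 mol.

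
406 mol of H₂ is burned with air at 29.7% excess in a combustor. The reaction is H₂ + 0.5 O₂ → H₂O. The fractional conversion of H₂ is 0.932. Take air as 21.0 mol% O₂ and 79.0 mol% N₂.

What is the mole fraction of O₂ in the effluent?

0.0504

Stoichiometric O₂ = 0.5 × 406 = 203 mol; O₂ fed = 203 × 1.297 = 263.3 mol.
N₂ fed = 263.3 × 79/21 = 990.5 mol.
Fuel reacted = 0.932 × 406 → ξ = 378.4 mol.
Outlet (n = n₀ + ν ξ):
  H₂: 406 − 1(378.4) = 27.61
  O₂: 263.3 − 0.5(378.4) = 74.09
  N₂: 990.5 (inert)
  H₂O: 0 + 1(378.4) = 378.4
Total out = 1471 mol; y_O₂ = 74.09 / 1471 = 0.05039.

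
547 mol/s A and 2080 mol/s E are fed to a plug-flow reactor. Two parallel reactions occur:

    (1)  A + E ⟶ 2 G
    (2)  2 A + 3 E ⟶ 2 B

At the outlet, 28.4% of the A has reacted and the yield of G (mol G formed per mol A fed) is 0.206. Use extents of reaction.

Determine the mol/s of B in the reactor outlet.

Yield of G: 2ξ₁ / 547 = 0.206 → ξ₁ = 56.34 mol/s.
Conversion of A: 1ξ₁ + 2ξ₂ = 0.284 × 547 = 155.3 → ξ₂ = 49.5 mol/s.
Outlet amounts (n = n₀ + Σ ν·ξ):
  A: 547 − 1(56.34) − 2(49.5) = 391.7
  E: 2080 − 1(56.34) − 3(49.5) = 1875
  G: 0 + 2(56.34) = 112.7
  B: 0 + 2(49.5) = 99.01

99 mol/s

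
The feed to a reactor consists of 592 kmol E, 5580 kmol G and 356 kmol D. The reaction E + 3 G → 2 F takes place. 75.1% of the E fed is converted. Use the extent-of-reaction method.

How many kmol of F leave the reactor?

889 kmol

E reacted = 0.751 × 592 = 444.6 kmol; ν_E = −1, so ξ = 444.6/1 = 444.6 kmol.
Outlet amounts (n = n₀ + ν ξ):
  E: 592 − 1(444.6) = 147.4
  G: 5580 − 3(444.6) = 4246
  F: 0 + 2(444.6) = 889.2
  D: 356 (inert)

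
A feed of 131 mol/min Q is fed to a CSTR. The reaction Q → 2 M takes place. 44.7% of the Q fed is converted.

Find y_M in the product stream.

0.618

Q reacted = 0.447 × 131 = 58.56 mol/min; ν_Q = −1, so ξ = 58.56/1 = 58.56 mol/min.
Outlet amounts (n = n₀ + ν ξ):
  Q: 131 − 1(58.56) = 72.44
  M: 0 + 2(58.56) = 117.1
Total out = 189.6 mol/min; y_M = 117.1 / 189.6 = 0.6178.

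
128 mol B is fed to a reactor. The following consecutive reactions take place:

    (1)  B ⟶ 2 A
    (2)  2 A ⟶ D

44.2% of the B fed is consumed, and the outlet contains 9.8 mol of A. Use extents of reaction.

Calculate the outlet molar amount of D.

Conversion of B: B consumed = 1ξ₁ = 0.442 × 128 → ξ₁ = 56.58 mol.
A balance: n_A = 0 + 2ξ₁ − 2ξ₂ = 9.8 → ξ₂ = (2·56.58 − 9.8)/2 = 51.68 mol.
Outlet amounts (n = n₀ + Σ ν·ξ):
  B: 128 − 1(56.58) = 71.42
  A: 0 + 2(56.58) − 2(51.68) = 9.8
  D: 0 + 1(51.68) = 51.68

51.7 mol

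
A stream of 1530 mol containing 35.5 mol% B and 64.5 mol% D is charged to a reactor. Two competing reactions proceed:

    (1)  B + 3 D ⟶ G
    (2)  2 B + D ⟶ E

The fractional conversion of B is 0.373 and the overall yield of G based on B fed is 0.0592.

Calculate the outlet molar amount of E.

85.2 mol

Yield of G: 1ξ₁ / 543.1 = 0.0592 → ξ₁ = 32.15 mol.
Conversion of B: 1ξ₁ + 2ξ₂ = 0.373 × 543.1 = 202.6 → ξ₂ = 85.22 mol.
Outlet amounts (n = n₀ + Σ ν·ξ):
  B: 543.1 − 1(32.15) − 2(85.22) = 340.6
  D: 986.9 − 3(32.15) − 1(85.22) = 805.2
  G: 0 + 1(32.15) = 32.15
  E: 0 + 1(85.22) = 85.22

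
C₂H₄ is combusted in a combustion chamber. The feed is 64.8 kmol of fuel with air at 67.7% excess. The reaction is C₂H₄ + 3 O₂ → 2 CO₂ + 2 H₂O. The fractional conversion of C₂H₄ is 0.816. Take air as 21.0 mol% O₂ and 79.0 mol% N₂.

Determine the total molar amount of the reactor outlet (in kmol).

1620 kmol

Stoichiometric O₂ = 3 × 64.8 = 194.4 kmol; O₂ fed = 194.4 × 1.677 = 326 kmol.
N₂ fed = 326 × 79/21 = 1226 kmol.
Fuel reacted = 0.816 × 64.8 → ξ = 52.88 kmol.
Outlet (n = n₀ + ν ξ):
  C₂H₄: 64.8 − 1(52.88) = 11.92
  O₂: 326 − 3(52.88) = 167.4
  N₂: 1226 (inert)
  CO₂: 0 + 2(52.88) = 105.8
  H₂O: 0 + 2(52.88) = 105.8
Total out = 11.92 + 167.4 + 1226 + 105.8 + 105.8 = 1617 kmol.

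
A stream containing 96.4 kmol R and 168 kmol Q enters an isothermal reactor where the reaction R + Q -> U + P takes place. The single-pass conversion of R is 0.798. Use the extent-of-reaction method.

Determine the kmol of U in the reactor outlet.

76.9 kmol

R reacted = 0.798 × 96.4 = 76.93 kmol; ν_R = −1, so ξ = 76.93/1 = 76.93 kmol.
Outlet amounts (n = n₀ + ν ξ):
  R: 96.4 − 1(76.93) = 19.47
  Q: 168 − 1(76.93) = 91.07
  U: 0 + 1(76.93) = 76.93
  P: 0 + 1(76.93) = 76.93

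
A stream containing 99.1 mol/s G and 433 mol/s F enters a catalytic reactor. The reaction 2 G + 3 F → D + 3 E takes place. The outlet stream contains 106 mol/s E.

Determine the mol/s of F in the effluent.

For E: n = n₀ + 3ξ → 106 = 0 + 3ξ, giving ξ = 35.33 mol/s.
Outlet amounts (n = n₀ + ν ξ):
  G: 99.1 − 2(35.33) = 28.43
  F: 433 − 3(35.33) = 327
  D: 0 + 1(35.33) = 35.33
  E: 0 + 3(35.33) = 106

327 mol/s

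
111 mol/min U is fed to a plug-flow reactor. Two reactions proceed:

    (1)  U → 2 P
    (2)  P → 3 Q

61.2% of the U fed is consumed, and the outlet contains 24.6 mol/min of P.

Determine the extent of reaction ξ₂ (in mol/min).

Conversion of U: U consumed = 1ξ₁ = 0.612 × 111 → ξ₁ = 67.93 mol/min.
P balance: n_P = 0 + 2ξ₁ − 1ξ₂ = 24.6 → ξ₂ = (2·67.93 − 24.6)/1 = 111.3 mol/min.
Outlet amounts (n = n₀ + Σ ν·ξ):
  U: 111 − 1(67.93) = 43.07
  P: 0 + 2(67.93) − 1(111.3) = 24.6
  Q: 0 + 3(111.3) = 333.8

ξ₂ = 111 mol/min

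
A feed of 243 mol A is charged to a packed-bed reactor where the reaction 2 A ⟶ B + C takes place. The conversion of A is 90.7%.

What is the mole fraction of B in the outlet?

0.454

A reacted = 0.907 × 243 = 220.4 mol; ν_A = −2, so ξ = 220.4/2 = 110.2 mol.
Outlet amounts (n = n₀ + ν ξ):
  A: 243 − 2(110.2) = 22.6
  B: 0 + 1(110.2) = 110.2
  C: 0 + 1(110.2) = 110.2
Total out = 243 mol; y_B = 110.2 / 243 = 0.4535.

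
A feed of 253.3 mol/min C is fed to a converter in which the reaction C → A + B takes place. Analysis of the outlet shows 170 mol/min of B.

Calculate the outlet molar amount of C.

For B: n = n₀ + 1ξ → 170 = 0 + 1ξ, giving ξ = 170 mol/min.
Outlet amounts (n = n₀ + ν ξ):
  C: 253.3 − 1(170) = 83.3
  A: 0 + 1(170) = 170
  B: 0 + 1(170) = 170

83.3 mol/min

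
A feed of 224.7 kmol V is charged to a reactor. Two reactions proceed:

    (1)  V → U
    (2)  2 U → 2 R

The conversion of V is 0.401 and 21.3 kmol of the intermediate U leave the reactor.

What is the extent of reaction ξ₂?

Conversion of V: V consumed = 1ξ₁ = 0.401 × 224.7 → ξ₁ = 90.1 kmol.
U balance: n_U = 0 + 1ξ₁ − 2ξ₂ = 21.3 → ξ₂ = (1·90.1 − 21.3)/2 = 34.4 kmol.
Outlet amounts (n = n₀ + Σ ν·ξ):
  V: 224.7 − 1(90.1) = 134.6
  U: 0 + 1(90.1) − 2(34.4) = 21.3
  R: 0 + 2(34.4) = 68.8

ξ₂ = 34.4 kmol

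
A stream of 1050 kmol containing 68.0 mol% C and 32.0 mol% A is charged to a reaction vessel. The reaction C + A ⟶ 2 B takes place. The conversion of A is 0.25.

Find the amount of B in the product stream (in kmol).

A reacted = 0.25 × 336 = 84 kmol; ν_A = −1, so ξ = 84/1 = 84 kmol.
Outlet amounts (n = n₀ + ν ξ):
  C: 714 − 1(84) = 630
  A: 336 − 1(84) = 252
  B: 0 + 2(84) = 168

168 kmol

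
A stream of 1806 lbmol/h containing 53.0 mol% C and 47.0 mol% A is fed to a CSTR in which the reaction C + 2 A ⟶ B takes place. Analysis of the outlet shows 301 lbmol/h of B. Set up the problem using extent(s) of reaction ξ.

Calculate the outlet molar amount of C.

656 lbmol/h

For B: n = n₀ + 1ξ → 301 = 0 + 1ξ, giving ξ = 301 lbmol/h.
Outlet amounts (n = n₀ + ν ξ):
  C: 957.2 − 1(301) = 656.2
  A: 848.8 − 2(301) = 246.8
  B: 0 + 1(301) = 301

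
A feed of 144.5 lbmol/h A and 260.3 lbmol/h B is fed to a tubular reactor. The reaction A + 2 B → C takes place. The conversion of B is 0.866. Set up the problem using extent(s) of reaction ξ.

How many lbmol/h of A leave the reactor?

B reacted = 0.866 × 260.3 = 225.4 lbmol/h; ν_B = −2, so ξ = 225.4/2 = 112.7 lbmol/h.
Outlet amounts (n = n₀ + ν ξ):
  A: 144.5 − 1(112.7) = 31.79
  B: 260.3 − 2(112.7) = 34.88
  C: 0 + 1(112.7) = 112.7

31.8 lbmol/h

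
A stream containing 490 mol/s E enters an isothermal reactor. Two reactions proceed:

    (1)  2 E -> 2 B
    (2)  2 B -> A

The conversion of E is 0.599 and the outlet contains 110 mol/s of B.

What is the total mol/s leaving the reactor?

Conversion of E: E consumed = 2ξ₁ = 0.599 × 490 → ξ₁ = 146.8 mol/s.
B balance: n_B = 0 + 2ξ₁ − 2ξ₂ = 110 → ξ₂ = (2·146.8 − 110)/2 = 91.75 mol/s.
Outlet amounts (n = n₀ + Σ ν·ξ):
  E: 490 − 2(146.8) = 196.5
  B: 0 + 2(146.8) − 2(91.75) = 110
  A: 0 + 1(91.75) = 91.75
Total out = 196.5 + 110 + 91.75 = 398.2 mol/s.

398 mol/s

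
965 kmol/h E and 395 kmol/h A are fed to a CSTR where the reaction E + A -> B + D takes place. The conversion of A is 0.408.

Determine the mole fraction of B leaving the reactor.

A reacted = 0.408 × 395 = 161.2 kmol/h; ν_A = −1, so ξ = 161.2/1 = 161.2 kmol/h.
Outlet amounts (n = n₀ + ν ξ):
  E: 965 − 1(161.2) = 803.8
  A: 395 − 1(161.2) = 233.8
  B: 0 + 1(161.2) = 161.2
  D: 0 + 1(161.2) = 161.2
Total out = 1360 kmol/h; y_B = 161.2 / 1360 = 0.1185.

0.118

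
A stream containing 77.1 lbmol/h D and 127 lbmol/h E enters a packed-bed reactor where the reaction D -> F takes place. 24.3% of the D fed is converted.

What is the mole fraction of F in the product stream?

D reacted = 0.243 × 77.1 = 18.74 lbmol/h; ν_D = −1, so ξ = 18.74/1 = 18.74 lbmol/h.
Outlet amounts (n = n₀ + ν ξ):
  D: 77.1 − 1(18.74) = 58.36
  F: 0 + 1(18.74) = 18.74
  E: 127 (inert)
Total out = 204.1 lbmol/h; y_F = 18.74 / 204.1 = 0.09179.

0.0918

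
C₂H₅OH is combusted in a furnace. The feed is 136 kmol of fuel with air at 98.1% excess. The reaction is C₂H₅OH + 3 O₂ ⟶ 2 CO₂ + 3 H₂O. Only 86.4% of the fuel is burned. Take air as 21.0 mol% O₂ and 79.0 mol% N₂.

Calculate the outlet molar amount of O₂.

Stoichiometric O₂ = 3 × 136 = 408 kmol; O₂ fed = 408 × 1.981 = 808.2 kmol.
N₂ fed = 808.2 × 79/21 = 3041 kmol.
Fuel reacted = 0.864 × 136 → ξ = 117.5 kmol.
Outlet (n = n₀ + ν ξ):
  C₂H₅OH: 136 − 1(117.5) = 18.5
  O₂: 808.2 − 3(117.5) = 455.7
  N₂: 3041 (inert)
  CO₂: 0 + 2(117.5) = 235
  H₂O: 0 + 3(117.5) = 352.5

456 kmol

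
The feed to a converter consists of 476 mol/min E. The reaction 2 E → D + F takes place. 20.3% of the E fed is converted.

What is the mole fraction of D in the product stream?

0.102

E reacted = 0.203 × 476 = 96.63 mol/min; ν_E = −2, so ξ = 96.63/2 = 48.31 mol/min.
Outlet amounts (n = n₀ + ν ξ):
  E: 476 − 2(48.31) = 379.4
  D: 0 + 1(48.31) = 48.31
  F: 0 + 1(48.31) = 48.31
Total out = 476 mol/min; y_D = 48.31 / 476 = 0.1015.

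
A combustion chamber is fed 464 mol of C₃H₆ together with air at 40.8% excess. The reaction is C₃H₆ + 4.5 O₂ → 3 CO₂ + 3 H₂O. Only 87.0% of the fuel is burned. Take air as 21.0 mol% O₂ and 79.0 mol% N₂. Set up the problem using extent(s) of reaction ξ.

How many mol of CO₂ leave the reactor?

Stoichiometric O₂ = 4.5 × 464 = 2088 mol; O₂ fed = 2088 × 1.408 = 2940 mol.
N₂ fed = 2940 × 79/21 = 11060 mol.
Fuel reacted = 0.87 × 464 → ξ = 403.7 mol.
Outlet (n = n₀ + ν ξ):
  C₃H₆: 464 − 1(403.7) = 60.32
  O₂: 2940 − 4.5(403.7) = 1123
  N₂: 11060 (inert)
  CO₂: 0 + 3(403.7) = 1211
  H₂O: 0 + 3(403.7) = 1211

1210 mol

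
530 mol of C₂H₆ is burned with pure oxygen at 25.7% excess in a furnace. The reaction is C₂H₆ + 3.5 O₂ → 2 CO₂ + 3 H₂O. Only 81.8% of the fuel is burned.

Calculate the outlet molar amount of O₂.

814 mol

Stoichiometric O₂ = 3.5 × 530 = 1855 mol; O₂ fed = 1855 × 1.257 = 2332 mol.
Fuel reacted = 0.818 × 530 → ξ = 433.5 mol.
Outlet (n = n₀ + ν ξ):
  C₂H₆: 530 − 1(433.5) = 96.46
  O₂: 2332 − 3.5(433.5) = 814.3
  CO₂: 0 + 2(433.5) = 867.1
  H₂O: 0 + 3(433.5) = 1301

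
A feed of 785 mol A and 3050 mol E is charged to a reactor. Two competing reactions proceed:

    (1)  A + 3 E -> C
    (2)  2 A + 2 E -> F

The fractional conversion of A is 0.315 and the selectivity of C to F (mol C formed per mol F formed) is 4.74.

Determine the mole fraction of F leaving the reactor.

Conversion of A: A consumed = 0.315 × 785 = 247.3 mol = 1ξ₁ + 2ξ₂.
Selectivity: 1ξ₁ / (1ξ₂) = 4.74 → ξ₁ = 4.74 ξ₂.
Substitute: (1·4.74 + 2) ξ₂ = 247.3 → ξ₂ = 36.69 mol, ξ₁ = 173.9 mol.
Outlet amounts (n = n₀ + Σ ν·ξ):
  A: 785 − 1(173.9) − 2(36.69) = 537.7
  E: 3050 − 3(173.9) − 2(36.69) = 2455
  C: 0 + 1(173.9) = 173.9
  F: 0 + 1(36.69) = 36.69
Total out = 3203 mol; y_F = 36.69 / 3203 = 0.01145.

0.0115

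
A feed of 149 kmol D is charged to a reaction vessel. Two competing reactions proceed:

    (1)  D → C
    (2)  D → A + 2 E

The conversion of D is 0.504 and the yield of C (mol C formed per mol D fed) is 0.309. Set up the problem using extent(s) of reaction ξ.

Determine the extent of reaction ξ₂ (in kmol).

Yield of C: 1ξ₁ / 149 = 0.309 → ξ₁ = 46.04 kmol.
Conversion of D: 1ξ₁ + 1ξ₂ = 0.504 × 149 = 75.1 → ξ₂ = 29.06 kmol.
Outlet amounts (n = n₀ + Σ ν·ξ):
  D: 149 − 1(46.04) − 1(29.06) = 73.9
  C: 0 + 1(46.04) = 46.04
  A: 0 + 1(29.06) = 29.06
  E: 0 + 2(29.06) = 58.11

ξ₂ = 29.1 kmol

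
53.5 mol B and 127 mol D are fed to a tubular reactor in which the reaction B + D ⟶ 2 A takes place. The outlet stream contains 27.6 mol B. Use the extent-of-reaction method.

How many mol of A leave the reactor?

For B: n = n₀ − 1ξ → 27.6 = 53.5 − 1ξ, giving ξ = 25.9 mol.
Outlet amounts (n = n₀ + ν ξ):
  B: 53.5 − 1(25.9) = 27.6
  D: 127 − 1(25.9) = 101.1
  A: 0 + 2(25.9) = 51.8

51.8 mol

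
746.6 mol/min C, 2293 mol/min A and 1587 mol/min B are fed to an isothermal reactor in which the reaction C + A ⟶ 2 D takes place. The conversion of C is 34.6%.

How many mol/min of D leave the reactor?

517 mol/min

C reacted = 0.346 × 746.6 = 258.3 mol/min; ν_C = −1, so ξ = 258.3/1 = 258.3 mol/min.
Outlet amounts (n = n₀ + ν ξ):
  C: 746.6 − 1(258.3) = 488.3
  A: 2293 − 1(258.3) = 2035
  D: 0 + 2(258.3) = 516.6
  B: 1587 (inert)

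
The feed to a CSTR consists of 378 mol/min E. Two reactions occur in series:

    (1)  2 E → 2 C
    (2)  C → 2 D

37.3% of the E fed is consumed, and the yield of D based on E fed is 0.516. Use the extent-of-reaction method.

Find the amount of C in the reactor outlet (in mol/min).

43.5 mol/min

Conversion of E: E consumed = 2ξ₁ = 0.373 × 378 → ξ₁ = 70.5 mol/min.
Yield of D: 2ξ₂ / 378 = 0.516 → ξ₂ = 97.52 mol/min.
Outlet amounts (n = n₀ + Σ ν·ξ):
  E: 378 − 2(70.5) = 237
  C: 0 + 2(70.5) − 1(97.52) = 43.47
  D: 0 + 2(97.52) = 195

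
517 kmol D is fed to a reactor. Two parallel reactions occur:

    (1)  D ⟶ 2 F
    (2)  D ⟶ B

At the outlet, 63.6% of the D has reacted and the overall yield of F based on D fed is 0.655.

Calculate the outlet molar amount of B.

159 kmol

Yield of F: 2ξ₁ / 517 = 0.655 → ξ₁ = 169.3 kmol.
Conversion of D: 1ξ₁ + 1ξ₂ = 0.636 × 517 = 328.8 → ξ₂ = 159.5 kmol.
Outlet amounts (n = n₀ + Σ ν·ξ):
  D: 517 − 1(169.3) − 1(159.5) = 188.2
  F: 0 + 2(169.3) = 338.6
  B: 0 + 1(159.5) = 159.5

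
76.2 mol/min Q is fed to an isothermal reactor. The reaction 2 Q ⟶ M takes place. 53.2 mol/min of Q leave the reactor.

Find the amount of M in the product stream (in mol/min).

11.5 mol/min

For Q: n = n₀ − 2ξ → 53.2 = 76.2 − 2ξ, giving ξ = 11.5 mol/min.
Outlet amounts (n = n₀ + ν ξ):
  Q: 76.2 − 2(11.5) = 53.2
  M: 0 + 1(11.5) = 11.5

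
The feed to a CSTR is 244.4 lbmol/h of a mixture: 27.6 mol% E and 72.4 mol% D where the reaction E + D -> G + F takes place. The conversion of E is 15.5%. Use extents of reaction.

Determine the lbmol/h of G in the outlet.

10.5 lbmol/h

E reacted = 0.155 × 67.45 = 10.46 lbmol/h; ν_E = −1, so ξ = 10.46/1 = 10.46 lbmol/h.
Outlet amounts (n = n₀ + ν ξ):
  E: 67.45 − 1(10.46) = 57
  D: 176.9 − 1(10.46) = 166.5
  G: 0 + 1(10.46) = 10.46
  F: 0 + 1(10.46) = 10.46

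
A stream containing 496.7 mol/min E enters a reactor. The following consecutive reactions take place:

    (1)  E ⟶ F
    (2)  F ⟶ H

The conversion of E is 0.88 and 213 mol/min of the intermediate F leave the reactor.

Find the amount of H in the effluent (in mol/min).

224 mol/min

Conversion of E: E consumed = 1ξ₁ = 0.88 × 496.7 → ξ₁ = 437.1 mol/min.
F balance: n_F = 0 + 1ξ₁ − 1ξ₂ = 213 → ξ₂ = (1·437.1 − 213)/1 = 224.1 mol/min.
Outlet amounts (n = n₀ + Σ ν·ξ):
  E: 496.7 − 1(437.1) = 59.6
  F: 0 + 1(437.1) − 1(224.1) = 213
  H: 0 + 1(224.1) = 224.1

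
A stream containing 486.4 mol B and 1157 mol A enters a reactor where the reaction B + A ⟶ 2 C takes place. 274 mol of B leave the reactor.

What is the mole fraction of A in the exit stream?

0.575

For B: n = n₀ − 1ξ → 274 = 486.4 − 1ξ, giving ξ = 212.4 mol.
Outlet amounts (n = n₀ + ν ξ):
  B: 486.4 − 1(212.4) = 274
  A: 1157 − 1(212.4) = 944.6
  C: 0 + 2(212.4) = 424.8
Total out = 1643 mol; y_A = 944.6 / 1643 = 0.5748.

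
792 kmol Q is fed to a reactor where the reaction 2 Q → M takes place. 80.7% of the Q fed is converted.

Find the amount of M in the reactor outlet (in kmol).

320 kmol

Q reacted = 0.807 × 792 = 639.1 kmol; ν_Q = −2, so ξ = 639.1/2 = 319.6 kmol.
Outlet amounts (n = n₀ + ν ξ):
  Q: 792 − 2(319.6) = 152.9
  M: 0 + 1(319.6) = 319.6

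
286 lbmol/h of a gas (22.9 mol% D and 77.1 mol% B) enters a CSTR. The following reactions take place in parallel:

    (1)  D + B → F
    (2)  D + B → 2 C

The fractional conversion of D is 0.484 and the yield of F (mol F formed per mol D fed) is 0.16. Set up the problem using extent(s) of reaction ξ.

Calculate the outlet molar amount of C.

42.4 lbmol/h

Yield of F: 1ξ₁ / 65.49 = 0.16 → ξ₁ = 10.48 lbmol/h.
Conversion of D: 1ξ₁ + 1ξ₂ = 0.484 × 65.49 = 31.7 → ξ₂ = 21.22 lbmol/h.
Outlet amounts (n = n₀ + Σ ν·ξ):
  D: 65.49 − 1(10.48) − 1(21.22) = 33.79
  B: 220.5 − 1(10.48) − 1(21.22) = 188.8
  F: 0 + 1(10.48) = 10.48
  C: 0 + 2(21.22) = 42.44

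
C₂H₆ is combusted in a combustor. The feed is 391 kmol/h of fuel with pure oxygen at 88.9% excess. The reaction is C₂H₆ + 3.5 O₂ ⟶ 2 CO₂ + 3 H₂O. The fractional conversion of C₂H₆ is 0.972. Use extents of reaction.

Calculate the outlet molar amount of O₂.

1250 kmol/h

Stoichiometric O₂ = 3.5 × 391 = 1368 kmol/h; O₂ fed = 1368 × 1.889 = 2585 kmol/h.
Fuel reacted = 0.972 × 391 → ξ = 380.1 kmol/h.
Outlet (n = n₀ + ν ξ):
  C₂H₆: 391 − 1(380.1) = 10.95
  O₂: 2585 − 3.5(380.1) = 1255
  CO₂: 0 + 2(380.1) = 760.1
  H₂O: 0 + 3(380.1) = 1140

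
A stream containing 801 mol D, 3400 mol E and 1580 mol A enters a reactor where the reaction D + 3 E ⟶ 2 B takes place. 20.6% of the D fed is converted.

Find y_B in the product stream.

0.0605

D reacted = 0.206 × 801 = 165 mol; ν_D = −1, so ξ = 165/1 = 165 mol.
Outlet amounts (n = n₀ + ν ξ):
  D: 801 − 1(165) = 636
  E: 3400 − 3(165) = 2905
  B: 0 + 2(165) = 330
  A: 1580 (inert)
Total out = 5451 mol; y_B = 330 / 5451 = 0.06054.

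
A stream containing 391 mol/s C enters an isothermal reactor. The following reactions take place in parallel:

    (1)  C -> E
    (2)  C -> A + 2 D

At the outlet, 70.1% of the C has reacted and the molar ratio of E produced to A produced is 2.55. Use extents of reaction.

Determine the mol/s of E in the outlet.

Conversion of C: C consumed = 0.701 × 391 = 274.1 mol/s = 1ξ₁ + 1ξ₂.
Selectivity: 1ξ₁ / (1ξ₂) = 2.55 → ξ₁ = 2.55 ξ₂.
Substitute: (1·2.55 + 1) ξ₂ = 274.1 → ξ₂ = 77.21 mol/s, ξ₁ = 196.9 mol/s.
Outlet amounts (n = n₀ + Σ ν·ξ):
  C: 391 − 1(196.9) − 1(77.21) = 116.9
  E: 0 + 1(196.9) = 196.9
  A: 0 + 1(77.21) = 77.21
  D: 0 + 2(77.21) = 154.4

197 mol/s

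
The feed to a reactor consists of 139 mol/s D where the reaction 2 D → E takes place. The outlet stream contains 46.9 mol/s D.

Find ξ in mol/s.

For D: n = n₀ − 2ξ → 46.9 = 139 − 2ξ, giving ξ = 46.05 mol/s.
Outlet amounts (n = n₀ + ν ξ):
  D: 139 − 2(46.05) = 46.9
  E: 0 + 1(46.05) = 46.05

ξ = 46 mol/s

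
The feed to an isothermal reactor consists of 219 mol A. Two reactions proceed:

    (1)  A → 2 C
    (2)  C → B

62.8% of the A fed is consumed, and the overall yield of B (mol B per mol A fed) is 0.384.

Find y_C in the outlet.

Conversion of A: A consumed = 1ξ₁ = 0.628 × 219 → ξ₁ = 137.5 mol.
Yield of B: 1ξ₂ / 219 = 0.384 → ξ₂ = 84.1 mol.
Outlet amounts (n = n₀ + Σ ν·ξ):
  A: 219 − 1(137.5) = 81.47
  C: 0 + 2(137.5) − 1(84.1) = 191
  B: 0 + 1(84.1) = 84.1
Total out = 356.5 mol; y_C = 191 / 356.5 = 0.5356.

0.536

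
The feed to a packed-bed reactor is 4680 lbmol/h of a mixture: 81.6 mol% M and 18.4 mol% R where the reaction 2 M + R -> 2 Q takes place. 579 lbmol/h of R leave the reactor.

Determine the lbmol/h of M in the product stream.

3250 lbmol/h

For R: n = n₀ − 1ξ → 579 = 861.1 − 1ξ, giving ξ = 282.1 lbmol/h.
Outlet amounts (n = n₀ + ν ξ):
  M: 3819 − 2(282.1) = 3255
  R: 861.1 − 1(282.1) = 579
  Q: 0 + 2(282.1) = 564.2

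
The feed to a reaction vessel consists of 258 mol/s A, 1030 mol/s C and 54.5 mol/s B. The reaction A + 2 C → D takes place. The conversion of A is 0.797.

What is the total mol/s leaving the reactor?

931 mol/s

A reacted = 0.797 × 258 = 205.6 mol/s; ν_A = −1, so ξ = 205.6/1 = 205.6 mol/s.
Outlet amounts (n = n₀ + ν ξ):
  A: 258 − 1(205.6) = 52.37
  C: 1030 − 2(205.6) = 618.7
  D: 0 + 1(205.6) = 205.6
  B: 54.5 (inert)
Total out = 52.37 + 618.7 + 205.6 + 54.5 = 931.2 mol/s.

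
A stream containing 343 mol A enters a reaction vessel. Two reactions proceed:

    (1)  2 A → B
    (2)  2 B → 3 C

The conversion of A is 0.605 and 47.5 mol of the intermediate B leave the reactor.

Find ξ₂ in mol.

Conversion of A: A consumed = 2ξ₁ = 0.605 × 343 → ξ₁ = 103.8 mol.
B balance: n_B = 0 + 1ξ₁ − 2ξ₂ = 47.5 → ξ₂ = (1·103.8 − 47.5)/2 = 28.13 mol.
Outlet amounts (n = n₀ + Σ ν·ξ):
  A: 343 − 2(103.8) = 135.5
  B: 0 + 1(103.8) − 2(28.13) = 47.5
  C: 0 + 3(28.13) = 84.39

ξ₂ = 28.1 mol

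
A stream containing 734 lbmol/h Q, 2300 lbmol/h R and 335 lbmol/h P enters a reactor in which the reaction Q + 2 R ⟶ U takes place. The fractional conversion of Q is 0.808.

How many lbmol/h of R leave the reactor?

1110 lbmol/h

Q reacted = 0.808 × 734 = 593.1 lbmol/h; ν_Q = −1, so ξ = 593.1/1 = 593.1 lbmol/h.
Outlet amounts (n = n₀ + ν ξ):
  Q: 734 − 1(593.1) = 140.9
  R: 2300 − 2(593.1) = 1114
  U: 0 + 1(593.1) = 593.1
  P: 335 (inert)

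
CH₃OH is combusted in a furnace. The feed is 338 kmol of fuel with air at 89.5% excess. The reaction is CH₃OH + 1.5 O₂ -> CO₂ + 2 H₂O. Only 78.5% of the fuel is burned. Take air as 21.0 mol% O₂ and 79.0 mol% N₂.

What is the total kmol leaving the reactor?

Stoichiometric O₂ = 1.5 × 338 = 507 kmol; O₂ fed = 507 × 1.895 = 960.8 kmol.
N₂ fed = 960.8 × 79/21 = 3614 kmol.
Fuel reacted = 0.785 × 338 → ξ = 265.3 kmol.
Outlet (n = n₀ + ν ξ):
  CH₃OH: 338 − 1(265.3) = 72.67
  O₂: 960.8 − 1.5(265.3) = 562.8
  N₂: 3614 (inert)
  CO₂: 0 + 1(265.3) = 265.3
  H₂O: 0 + 2(265.3) = 530.7
Total out = 72.67 + 562.8 + 3614 + 265.3 + 530.7 = 5046 kmol.

5050 kmol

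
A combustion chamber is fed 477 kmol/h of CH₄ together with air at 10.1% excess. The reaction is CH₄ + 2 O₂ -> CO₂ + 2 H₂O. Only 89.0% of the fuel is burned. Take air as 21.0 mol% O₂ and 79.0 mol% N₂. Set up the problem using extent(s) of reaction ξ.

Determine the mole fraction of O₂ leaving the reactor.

0.0367

Stoichiometric O₂ = 2 × 477 = 954 kmol/h; O₂ fed = 954 × 1.101 = 1050 kmol/h.
N₂ fed = 1050 × 79/21 = 3951 kmol/h.
Fuel reacted = 0.89 × 477 → ξ = 424.5 kmol/h.
Outlet (n = n₀ + ν ξ):
  CH₄: 477 − 1(424.5) = 52.47
  O₂: 1050 − 2(424.5) = 201.3
  N₂: 3951 (inert)
  CO₂: 0 + 1(424.5) = 424.5
  H₂O: 0 + 2(424.5) = 849.1
Total out = 5479 kmol/h; y_O₂ = 201.3 / 5479 = 0.03674.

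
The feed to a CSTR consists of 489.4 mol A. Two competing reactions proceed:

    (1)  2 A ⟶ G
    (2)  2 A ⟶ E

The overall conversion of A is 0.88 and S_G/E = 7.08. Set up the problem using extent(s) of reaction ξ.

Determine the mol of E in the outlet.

26.7 mol

Conversion of A: A consumed = 0.88 × 489.4 = 430.7 mol = 2ξ₁ + 2ξ₂.
Selectivity: 1ξ₁ / (1ξ₂) = 7.08 → ξ₁ = 7.08 ξ₂.
Substitute: (2·7.08 + 2) ξ₂ = 430.7 → ξ₂ = 26.65 mol, ξ₁ = 188.7 mol.
Outlet amounts (n = n₀ + Σ ν·ξ):
  A: 489.4 − 2(188.7) − 2(26.65) = 58.73
  G: 0 + 1(188.7) = 188.7
  E: 0 + 1(26.65) = 26.65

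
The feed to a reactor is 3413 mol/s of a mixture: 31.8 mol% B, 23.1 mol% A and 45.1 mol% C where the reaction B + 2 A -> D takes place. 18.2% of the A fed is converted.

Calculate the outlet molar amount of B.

A reacted = 0.182 × 788.4 = 143.5 mol/s; ν_A = −2, so ξ = 143.5/2 = 71.74 mol/s.
Outlet amounts (n = n₀ + ν ξ):
  B: 1085 − 1(71.74) = 1014
  A: 788.4 − 2(71.74) = 644.9
  D: 0 + 1(71.74) = 71.74
  C: 1539 (inert)

1010 mol/s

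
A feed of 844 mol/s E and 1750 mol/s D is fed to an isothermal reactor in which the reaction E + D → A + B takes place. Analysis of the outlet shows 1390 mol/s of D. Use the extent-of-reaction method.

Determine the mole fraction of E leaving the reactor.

For D: n = n₀ − 1ξ → 1390 = 1750 − 1ξ, giving ξ = 360 mol/s.
Outlet amounts (n = n₀ + ν ξ):
  E: 844 − 1(360) = 484
  D: 1750 − 1(360) = 1390
  A: 0 + 1(360) = 360
  B: 0 + 1(360) = 360
Total out = 2594 mol/s; y_E = 484 / 2594 = 0.1866.

0.187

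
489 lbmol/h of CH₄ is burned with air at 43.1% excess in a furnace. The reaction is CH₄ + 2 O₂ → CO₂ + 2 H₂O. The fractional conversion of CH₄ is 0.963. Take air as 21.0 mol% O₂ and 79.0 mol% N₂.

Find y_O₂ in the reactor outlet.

Stoichiometric O₂ = 2 × 489 = 978 lbmol/h; O₂ fed = 978 × 1.431 = 1400 lbmol/h.
N₂ fed = 1400 × 79/21 = 5265 lbmol/h.
Fuel reacted = 0.963 × 489 → ξ = 470.9 lbmol/h.
Outlet (n = n₀ + ν ξ):
  CH₄: 489 − 1(470.9) = 18.09
  O₂: 1400 − 2(470.9) = 457.7
  N₂: 5265 (inert)
  CO₂: 0 + 1(470.9) = 470.9
  H₂O: 0 + 2(470.9) = 941.8
Total out = 7153 lbmol/h; y_O₂ = 457.7 / 7153 = 0.06398.

0.064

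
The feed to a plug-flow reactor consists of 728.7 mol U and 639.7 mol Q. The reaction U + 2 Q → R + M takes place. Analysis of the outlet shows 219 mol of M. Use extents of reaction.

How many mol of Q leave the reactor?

202 mol

For M: n = n₀ + 1ξ → 219 = 0 + 1ξ, giving ξ = 219 mol.
Outlet amounts (n = n₀ + ν ξ):
  U: 728.7 − 1(219) = 509.7
  Q: 639.7 − 2(219) = 201.7
  R: 0 + 1(219) = 219
  M: 0 + 1(219) = 219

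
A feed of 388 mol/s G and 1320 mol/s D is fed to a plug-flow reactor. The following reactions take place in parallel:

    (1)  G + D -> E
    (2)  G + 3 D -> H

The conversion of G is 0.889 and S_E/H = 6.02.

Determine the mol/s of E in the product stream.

296 mol/s

Conversion of G: G consumed = 0.889 × 388 = 344.9 mol/s = 1ξ₁ + 1ξ₂.
Selectivity: 1ξ₁ / (1ξ₂) = 6.02 → ξ₁ = 6.02 ξ₂.
Substitute: (1·6.02 + 1) ξ₂ = 344.9 → ξ₂ = 49.14 mol/s, ξ₁ = 295.8 mol/s.
Outlet amounts (n = n₀ + Σ ν·ξ):
  G: 388 − 1(295.8) − 1(49.14) = 43.07
  D: 1320 − 1(295.8) − 3(49.14) = 876.8
  E: 0 + 1(295.8) = 295.8
  H: 0 + 1(49.14) = 49.14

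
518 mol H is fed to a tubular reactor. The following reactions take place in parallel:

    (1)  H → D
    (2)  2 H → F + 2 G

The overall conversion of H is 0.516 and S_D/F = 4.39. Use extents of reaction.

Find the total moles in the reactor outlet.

Conversion of H: H consumed = 0.516 × 518 = 267.3 mol = 1ξ₁ + 2ξ₂.
Selectivity: 1ξ₁ / (1ξ₂) = 4.39 → ξ₁ = 4.39 ξ₂.
Substitute: (1·4.39 + 2) ξ₂ = 267.3 → ξ₂ = 41.83 mol, ξ₁ = 183.6 mol.
Outlet amounts (n = n₀ + Σ ν·ξ):
  H: 518 − 1(183.6) − 2(41.83) = 250.7
  D: 0 + 1(183.6) = 183.6
  F: 0 + 1(41.83) = 41.83
  G: 0 + 2(41.83) = 83.66
Total out = 250.7 + 183.6 + 41.83 + 83.66 = 559.8 mol.

560 mol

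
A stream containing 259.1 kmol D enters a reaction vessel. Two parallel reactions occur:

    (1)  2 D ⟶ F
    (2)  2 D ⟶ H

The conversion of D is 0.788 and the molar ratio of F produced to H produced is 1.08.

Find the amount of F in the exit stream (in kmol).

Conversion of D: D consumed = 0.788 × 259.1 = 204.2 kmol = 2ξ₁ + 2ξ₂.
Selectivity: 1ξ₁ / (1ξ₂) = 1.08 → ξ₁ = 1.08 ξ₂.
Substitute: (2·1.08 + 2) ξ₂ = 204.2 → ξ₂ = 49.08 kmol, ξ₁ = 53.01 kmol.
Outlet amounts (n = n₀ + Σ ν·ξ):
  D: 259.1 − 2(53.01) − 2(49.08) = 54.93
  F: 0 + 1(53.01) = 53.01
  H: 0 + 1(49.08) = 49.08

53 kmol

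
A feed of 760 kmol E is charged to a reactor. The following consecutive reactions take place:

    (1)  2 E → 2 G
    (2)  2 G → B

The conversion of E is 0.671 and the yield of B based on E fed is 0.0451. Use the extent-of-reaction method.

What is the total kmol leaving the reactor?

726 kmol

Conversion of E: E consumed = 2ξ₁ = 0.671 × 760 → ξ₁ = 255 kmol.
Yield of B: 1ξ₂ / 760 = 0.0451 → ξ₂ = 34.28 kmol.
Outlet amounts (n = n₀ + Σ ν·ξ):
  E: 760 − 2(255) = 250
  G: 0 + 2(255) − 2(34.28) = 441.4
  B: 0 + 1(34.28) = 34.28
Total out = 250 + 441.4 + 34.28 = 725.7 kmol.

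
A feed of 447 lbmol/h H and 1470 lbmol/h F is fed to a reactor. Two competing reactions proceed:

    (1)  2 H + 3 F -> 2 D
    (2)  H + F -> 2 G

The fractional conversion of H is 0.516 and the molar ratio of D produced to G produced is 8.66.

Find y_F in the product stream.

Conversion of H: H consumed = 0.516 × 447 = 230.7 lbmol/h = 2ξ₁ + 1ξ₂.
Selectivity: 2ξ₁ / (2ξ₂) = 8.66 → ξ₁ = 8.66 ξ₂.
Substitute: (2·8.66 + 1) ξ₂ = 230.7 → ξ₂ = 12.59 lbmol/h, ξ₁ = 109 lbmol/h.
Outlet amounts (n = n₀ + Σ ν·ξ):
  H: 447 − 2(109) − 1(12.59) = 216.3
  F: 1470 − 3(109) − 1(12.59) = 1130
  D: 0 + 2(109) = 218.1
  G: 0 + 2(12.59) = 25.18
Total out = 1590 lbmol/h; y_F = 1130 / 1590 = 0.7109.

0.711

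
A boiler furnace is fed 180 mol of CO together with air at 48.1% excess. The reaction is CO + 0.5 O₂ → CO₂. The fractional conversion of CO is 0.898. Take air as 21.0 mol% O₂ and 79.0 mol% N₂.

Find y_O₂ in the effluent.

Stoichiometric O₂ = 0.5 × 180 = 90 mol; O₂ fed = 90 × 1.481 = 133.3 mol.
N₂ fed = 133.3 × 79/21 = 501.4 mol.
Fuel reacted = 0.898 × 180 → ξ = 161.6 mol.
Outlet (n = n₀ + ν ξ):
  CO: 180 − 1(161.6) = 18.36
  O₂: 133.3 − 0.5(161.6) = 52.47
  N₂: 501.4 (inert)
  CO₂: 0 + 1(161.6) = 161.6
Total out = 733.9 mol; y_O₂ = 52.47 / 733.9 = 0.0715.

0.0715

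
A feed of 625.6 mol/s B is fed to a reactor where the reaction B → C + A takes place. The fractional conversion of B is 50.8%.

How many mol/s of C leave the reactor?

B reacted = 0.508 × 625.6 = 317.8 mol/s; ν_B = −1, so ξ = 317.8/1 = 317.8 mol/s.
Outlet amounts (n = n₀ + ν ξ):
  B: 625.6 − 1(317.8) = 307.8
  C: 0 + 1(317.8) = 317.8
  A: 0 + 1(317.8) = 317.8

318 mol/s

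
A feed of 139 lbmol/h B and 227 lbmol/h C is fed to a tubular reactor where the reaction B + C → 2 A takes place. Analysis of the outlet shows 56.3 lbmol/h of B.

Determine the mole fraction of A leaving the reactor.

0.452

For B: n = n₀ − 1ξ → 56.3 = 139 − 1ξ, giving ξ = 82.7 lbmol/h.
Outlet amounts (n = n₀ + ν ξ):
  B: 139 − 1(82.7) = 56.3
  C: 227 − 1(82.7) = 144.3
  A: 0 + 2(82.7) = 165.4
Total out = 366 lbmol/h; y_A = 165.4 / 366 = 0.4519.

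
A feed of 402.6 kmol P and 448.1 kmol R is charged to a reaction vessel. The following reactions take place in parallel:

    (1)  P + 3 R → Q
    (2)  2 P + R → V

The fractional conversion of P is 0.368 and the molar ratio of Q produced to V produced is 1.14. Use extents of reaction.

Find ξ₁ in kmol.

ξ₁ = 53.8 kmol

Conversion of P: P consumed = 0.368 × 402.6 = 148.2 kmol = 1ξ₁ + 2ξ₂.
Selectivity: 1ξ₁ / (1ξ₂) = 1.14 → ξ₁ = 1.14 ξ₂.
Substitute: (1·1.14 + 2) ξ₂ = 148.2 → ξ₂ = 47.18 kmol, ξ₁ = 53.79 kmol.
Outlet amounts (n = n₀ + Σ ν·ξ):
  P: 402.6 − 1(53.79) − 2(47.18) = 254.4
  R: 448.1 − 3(53.79) − 1(47.18) = 239.5
  Q: 0 + 1(53.79) = 53.79
  V: 0 + 1(47.18) = 47.18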